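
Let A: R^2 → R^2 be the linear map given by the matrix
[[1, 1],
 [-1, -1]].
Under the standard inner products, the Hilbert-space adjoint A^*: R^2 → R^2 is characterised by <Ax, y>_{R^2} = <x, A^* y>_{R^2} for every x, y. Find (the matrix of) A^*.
A^* = A^T =
[[1, -1],
 [1, -1]]

For real matrices with standard dot products, the defining identity <Ax, y> = <x, A^* y> gives (Ax)^T y = x^T (A^*) y, i.e. x^T A^T y = x^T (A^*) y. Since this holds for all x, y, we must have A^* = A^T. Therefore
A^* =
[[1, -1],
 [1, -1]].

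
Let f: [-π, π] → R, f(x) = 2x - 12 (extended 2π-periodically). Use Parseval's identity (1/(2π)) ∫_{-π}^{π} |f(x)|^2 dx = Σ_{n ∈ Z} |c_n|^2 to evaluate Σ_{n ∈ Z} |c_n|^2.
Σ |c_n|^2 = 4π^2/3 + 144

Expand and integrate term by term over [-π, π]:
  ∫ (2x)^2 dx = 4·(2π^3/3); ∫ 2·2·(-12)·x dx = 0 (odd integrand); ∫ (-12)^2 dx = 144·2π.
So (1/(2π)) ∫_{-π}^{π} (2x - 12)^2 dx = 4π^2/3 + 144 = 4π^2/3 + 144.
Parseval ⇒ Σ |c_n|^2 = 4π^2/3 + 144.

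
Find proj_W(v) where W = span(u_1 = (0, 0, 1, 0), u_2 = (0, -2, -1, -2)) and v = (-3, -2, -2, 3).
proj_W(v) = (0, 1/2, -2, 1/2)

Set up U = [u_1 | ... | u_2] ∈ R^(4×2). The projector onto W = col(U) is P = U (U^T U)^(-1) U^T.
Compute U^T U =
  [1, -1]
  [-1, 9],
and U^T v = (-2, 0).
Solve U^T U · c = U^T v for the coefficients: c = (-9/4, -1/4). The projection is proj_W(v) = U c.
Check: (v - proj_W(v)) · u_1 = 0  (should be 0).
Check: (v - proj_W(v)) · u_2 = 0  (should be 0).
Result: proj_W(v) = (0, 1/2, -2, 1/2).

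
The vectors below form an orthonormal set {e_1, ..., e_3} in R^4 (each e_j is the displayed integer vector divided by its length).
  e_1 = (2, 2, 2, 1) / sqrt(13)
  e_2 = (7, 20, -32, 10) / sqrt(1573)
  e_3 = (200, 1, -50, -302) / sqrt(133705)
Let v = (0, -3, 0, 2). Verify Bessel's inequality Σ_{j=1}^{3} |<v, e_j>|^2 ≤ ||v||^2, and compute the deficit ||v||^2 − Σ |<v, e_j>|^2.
Σ |<v, e_j>|^2 = 5529/1105; ||v||^2 = 13; deficit = 8836/1105

Write each e_j = u_j / sqrt(<u_j, u_j>) where u_j is the displayed integer vector. Then <v, e_j> = <v, u_j> / sqrt(<u_j, u_j>), so |<v, e_j>|^2 = <v, u_j>^2 / <u_j, u_j>.
Coefficients: <v, e_1> = -4/sqrt(13), <v, e_2> = -40/sqrt(1573), <v, e_3> = -607/sqrt(133705).
Square and sum: Σ |<v, e_j>|^2 = 5529/1105.
Compute ||v||^2 = v·v = 13.
Deficit = 13 − 5529/1105 = 8836/1105 ≥ 0, confirming Bessel's inequality. (The deficit equals ||v − Σ <v,e_j> e_j||^2, the squared distance from v to span{e_j}.)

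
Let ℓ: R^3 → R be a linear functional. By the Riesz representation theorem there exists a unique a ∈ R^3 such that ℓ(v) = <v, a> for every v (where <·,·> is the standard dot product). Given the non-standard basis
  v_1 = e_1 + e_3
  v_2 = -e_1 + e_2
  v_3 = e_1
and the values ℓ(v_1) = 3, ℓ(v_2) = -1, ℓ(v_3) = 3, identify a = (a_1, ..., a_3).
a = (3, 2, 0)

Write a = (a_1, ..., a_3) in the standard basis. For each basis vector v_i, ℓ(v_i) = <v_i, a> is a linear equation in the a_j's. Collect the n equations into a matrix system V a = ℓ, where row i of V is v_i (expressed in the standard basis). Since V is invertible (lower-triangular with 1s on the diagonal, up to permutation), solve by back-substitution:
  V =
[[1, 0, 1],
 [-1, 1, 0],
 [1, 0, 0]]
  V a = (3, -1, 3)
Solving gives a = (3, 2, 0).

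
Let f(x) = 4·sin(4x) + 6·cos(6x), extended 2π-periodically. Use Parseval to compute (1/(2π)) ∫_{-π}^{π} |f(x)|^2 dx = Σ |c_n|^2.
Σ |c_n|^2 = 26

Expand |f|^2 and use orthogonality of {sin(nx), cos(mx)} on [-π, π]:
  ∫_{-π}^{π} sin(nx)^2 dx = π, ∫ cos(mx)^2 dx = π, and cross terms integrate to 0.
So ∫_{-π}^{π} f(x)^2 dx = 4^2 · π + 6^2 · π = (16 + 36)π.
Divide by 2π: (16 + 36)/2 = 26.
By Parseval, this equals Σ |c_n|^2.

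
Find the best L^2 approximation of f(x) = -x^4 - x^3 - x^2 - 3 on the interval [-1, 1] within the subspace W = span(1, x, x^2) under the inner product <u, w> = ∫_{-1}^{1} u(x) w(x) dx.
g(x) = -13*x^2/7 - 3*x/5 - 102/35

The best approximation g ∈ W is the orthogonal projection of f onto W. Writing g = a_0 + a_1 x + a_2 x^2, the coefficients solve the normal equations G · a = b where
  G_{ij} = <φ_i, φ_j> and b_i = <f, φ_i>, with φ_0 = 1, φ_1 = x, φ_2 = x^2.
G =
  [2, 0, 2/3]
  [0, 2/3, 0]
  [2/3, 0, 2/5],
b = (-106/15, -2/5, -94/35).
Solving gives a_0 = -102/35, a_1 = -3/5, a_2 = -13/7, so
  g(x) = -13*x^2/7 - 3*x/5 - 102/35.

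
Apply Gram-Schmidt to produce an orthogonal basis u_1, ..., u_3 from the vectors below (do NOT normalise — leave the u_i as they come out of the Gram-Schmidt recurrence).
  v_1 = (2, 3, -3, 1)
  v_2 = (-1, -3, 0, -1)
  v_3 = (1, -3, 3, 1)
Orthogonal basis:
  u_1 = (2, 3, -3, 1)
  u_2 = (1/23, -33/23, -36/23, -11/23)
  u_3 = (252/109, -141/109, 84/109, 171/109)

Apply the Gram-Schmidt recurrence
  u_1 = v_1
  u_i = v_i − Σ_{j<i} ((v_i · u_j) / (u_j · u_j)) · u_j.

Step by step this gives:
  u_1 = (2, 3, -3, 1)
  u_2 = (1/23, -33/23, -36/23, -11/23)
  u_3 = (252/109, -141/109, 84/109, 171/109)

Orthogonality check:
  u_2 · u_1 = 0 (should be 0)
  u_3 · u_1 = 0 (should be 0)
  u_3 · u_2 = 0 (should be 0)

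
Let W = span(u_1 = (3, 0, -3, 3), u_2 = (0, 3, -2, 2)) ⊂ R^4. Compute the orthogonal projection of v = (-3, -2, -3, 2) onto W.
proj_W(v) = (18/35, 12/35, -26/35, 26/35)

Set up U = [u_1 | ... | u_2] ∈ R^(4×2). The projector onto W = col(U) is P = U (U^T U)^(-1) U^T.
Compute U^T U =
  [27, 12]
  [12, 17],
and U^T v = (6, 4).
Solve U^T U · c = U^T v for the coefficients: c = (6/35, 4/35). The projection is proj_W(v) = U c.
Check: (v - proj_W(v)) · u_1 = 0  (should be 0).
Check: (v - proj_W(v)) · u_2 = 0  (should be 0).
Result: proj_W(v) = (18/35, 12/35, -26/35, 26/35).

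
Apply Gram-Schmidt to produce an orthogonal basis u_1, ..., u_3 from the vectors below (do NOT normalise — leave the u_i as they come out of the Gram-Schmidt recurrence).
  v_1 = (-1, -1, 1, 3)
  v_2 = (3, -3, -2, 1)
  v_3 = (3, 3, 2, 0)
Orthogonal basis:
  u_1 = (-1, -1, 1, 3)
  u_2 = (37/12, -35/12, -25/12, 3/4)
  u_3 = (79/25, 11/5, 2, 28/25)

Apply the Gram-Schmidt recurrence
  u_1 = v_1
  u_i = v_i − Σ_{j<i} ((v_i · u_j) / (u_j · u_j)) · u_j.

Step by step this gives:
  u_1 = (-1, -1, 1, 3)
  u_2 = (37/12, -35/12, -25/12, 3/4)
  u_3 = (79/25, 11/5, 2, 28/25)

Orthogonality check:
  u_2 · u_1 = 0 (should be 0)
  u_3 · u_1 = 0 (should be 0)
  u_3 · u_2 = 0 (should be 0)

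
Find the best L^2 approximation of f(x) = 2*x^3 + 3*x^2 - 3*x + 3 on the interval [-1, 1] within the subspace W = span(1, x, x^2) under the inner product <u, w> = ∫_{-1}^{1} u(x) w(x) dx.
g(x) = 3*x^2 - 9*x/5 + 3

The best approximation g ∈ W is the orthogonal projection of f onto W. Writing g = a_0 + a_1 x + a_2 x^2, the coefficients solve the normal equations G · a = b where
  G_{ij} = <φ_i, φ_j> and b_i = <f, φ_i>, with φ_0 = 1, φ_1 = x, φ_2 = x^2.
G =
  [2, 0, 2/3]
  [0, 2/3, 0]
  [2/3, 0, 2/5],
b = (8, -6/5, 16/5).
Solving gives a_0 = 3, a_1 = -9/5, a_2 = 3, so
  g(x) = 3*x^2 - 9*x/5 + 3.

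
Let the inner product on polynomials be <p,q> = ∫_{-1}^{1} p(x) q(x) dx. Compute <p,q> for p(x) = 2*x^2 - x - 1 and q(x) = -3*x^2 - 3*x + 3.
<p,q> = -2/5

Expand the product: p(x)·q(x) = -6*x^4 - 3*x^3 + 12*x^2 - 3.
∫_{-1}^{1} of each monomial x^k gives [2/(k+1) if k even, 0 if k odd]. Integrating term-by-term (or equivalently evaluating the antiderivative F(x) = -6*x^5/5 - 3*x^4/4 + 4*x^3 - 3*x at the endpoints):
  F(1) − F(−1) = -19/20 − (-11/20) = -2/5.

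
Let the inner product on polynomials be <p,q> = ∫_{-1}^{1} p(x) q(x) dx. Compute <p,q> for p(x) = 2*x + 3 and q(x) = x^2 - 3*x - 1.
<p,q> = -8

Expand the product: p(x)·q(x) = 2*x^3 - 3*x^2 - 11*x - 3.
∫_{-1}^{1} of each monomial x^k gives [2/(k+1) if k even, 0 if k odd]. Integrating term-by-term (or equivalently evaluating the antiderivative F(x) = x^4/2 - x^3 - 11*x^2/2 - 3*x at the endpoints):
  F(1) − F(−1) = -9 − (-1) = -8.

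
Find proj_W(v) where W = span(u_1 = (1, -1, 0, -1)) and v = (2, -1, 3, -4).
proj_W(v) = (7/3, -7/3, 0, -7/3)

Set up U = [u_1 | ... | u_1] ∈ R^(4×1). The projector onto W = col(U) is P = U (U^T U)^(-1) U^T.
Compute U^T U =
  [3],
and U^T v = (7).
Solve U^T U · c = U^T v for the coefficients: c = (7/3). The projection is proj_W(v) = U c.
Check: (v - proj_W(v)) · u_1 = 0  (should be 0).
Result: proj_W(v) = (7/3, -7/3, 0, -7/3).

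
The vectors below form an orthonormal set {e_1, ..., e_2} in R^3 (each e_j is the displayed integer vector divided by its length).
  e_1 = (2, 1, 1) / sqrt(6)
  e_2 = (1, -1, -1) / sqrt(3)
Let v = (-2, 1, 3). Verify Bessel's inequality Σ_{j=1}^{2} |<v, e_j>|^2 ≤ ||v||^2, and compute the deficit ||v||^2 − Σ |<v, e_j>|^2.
Σ |<v, e_j>|^2 = 12; ||v||^2 = 14; deficit = 2

Write each e_j = u_j / sqrt(<u_j, u_j>) where u_j is the displayed integer vector. Then <v, e_j> = <v, u_j> / sqrt(<u_j, u_j>), so |<v, e_j>|^2 = <v, u_j>^2 / <u_j, u_j>.
Coefficients: <v, e_1> = 0/sqrt(6), <v, e_2> = -6/sqrt(3).
Square and sum: Σ |<v, e_j>|^2 = 12.
Compute ||v||^2 = v·v = 14.
Deficit = 14 − 12 = 2 ≥ 0, confirming Bessel's inequality. (The deficit equals ||v − Σ <v,e_j> e_j||^2, the squared distance from v to span{e_j}.)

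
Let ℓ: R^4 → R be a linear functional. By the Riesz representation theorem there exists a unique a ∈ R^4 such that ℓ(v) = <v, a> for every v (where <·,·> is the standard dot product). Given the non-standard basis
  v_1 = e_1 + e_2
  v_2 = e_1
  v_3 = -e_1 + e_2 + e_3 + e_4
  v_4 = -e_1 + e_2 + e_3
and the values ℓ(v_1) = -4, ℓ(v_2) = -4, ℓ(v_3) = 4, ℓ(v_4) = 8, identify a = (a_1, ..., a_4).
a = (-4, 0, 4, -4)

Write a = (a_1, ..., a_4) in the standard basis. For each basis vector v_i, ℓ(v_i) = <v_i, a> is a linear equation in the a_j's. Collect the n equations into a matrix system V a = ℓ, where row i of V is v_i (expressed in the standard basis). Since V is invertible (lower-triangular with 1s on the diagonal, up to permutation), solve by back-substitution:
  V =
[[1, 1, 0, 0],
 [1, 0, 0, 0],
 [-1, 1, 1, 1],
 [-1, 1, 1, 0]]
  V a = (-4, -4, 4, 8)
Solving gives a = (-4, 0, 4, -4).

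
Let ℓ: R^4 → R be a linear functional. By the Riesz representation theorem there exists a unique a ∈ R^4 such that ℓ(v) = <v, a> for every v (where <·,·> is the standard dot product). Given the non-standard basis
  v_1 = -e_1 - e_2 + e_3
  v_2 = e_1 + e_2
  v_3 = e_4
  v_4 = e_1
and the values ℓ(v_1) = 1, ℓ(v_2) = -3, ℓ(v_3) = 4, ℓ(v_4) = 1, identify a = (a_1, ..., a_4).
a = (1, -4, -2, 4)

Write a = (a_1, ..., a_4) in the standard basis. For each basis vector v_i, ℓ(v_i) = <v_i, a> is a linear equation in the a_j's. Collect the n equations into a matrix system V a = ℓ, where row i of V is v_i (expressed in the standard basis). Since V is invertible (lower-triangular with 1s on the diagonal, up to permutation), solve by back-substitution:
  V =
[[-1, -1, 1, 0],
 [1, 1, 0, 0],
 [0, 0, 0, 1],
 [1, 0, 0, 0]]
  V a = (1, -3, 4, 1)
Solving gives a = (1, -4, -2, 4).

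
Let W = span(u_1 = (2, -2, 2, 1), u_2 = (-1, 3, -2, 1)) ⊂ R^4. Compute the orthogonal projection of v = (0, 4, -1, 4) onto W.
proj_W(v) = (24/37, 144/37, -60/37, 138/37)

Set up U = [u_1 | ... | u_2] ∈ R^(4×2). The projector onto W = col(U) is P = U (U^T U)^(-1) U^T.
Compute U^T U =
  [13, -11]
  [-11, 15],
and U^T v = (-6, 18).
Solve U^T U · c = U^T v for the coefficients: c = (54/37, 84/37). The projection is proj_W(v) = U c.
Check: (v - proj_W(v)) · u_1 = 0  (should be 0).
Check: (v - proj_W(v)) · u_2 = 0  (should be 0).
Result: proj_W(v) = (24/37, 144/37, -60/37, 138/37).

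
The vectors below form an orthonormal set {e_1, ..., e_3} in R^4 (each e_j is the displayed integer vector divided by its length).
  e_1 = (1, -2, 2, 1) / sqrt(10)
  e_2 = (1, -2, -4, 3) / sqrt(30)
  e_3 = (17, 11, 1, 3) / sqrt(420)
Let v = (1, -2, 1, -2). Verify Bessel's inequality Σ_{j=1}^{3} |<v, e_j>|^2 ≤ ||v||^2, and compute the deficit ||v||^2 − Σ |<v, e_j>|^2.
Σ |<v, e_j>|^2 = 25/7; ||v||^2 = 10; deficit = 45/7

Write each e_j = u_j / sqrt(<u_j, u_j>) where u_j is the displayed integer vector. Then <v, e_j> = <v, u_j> / sqrt(<u_j, u_j>), so |<v, e_j>|^2 = <v, u_j>^2 / <u_j, u_j>.
Coefficients: <v, e_1> = 5/sqrt(10), <v, e_2> = -5/sqrt(30), <v, e_3> = -10/sqrt(420).
Square and sum: Σ |<v, e_j>|^2 = 25/7.
Compute ||v||^2 = v·v = 10.
Deficit = 10 − 25/7 = 45/7 ≥ 0, confirming Bessel's inequality. (The deficit equals ||v − Σ <v,e_j> e_j||^2, the squared distance from v to span{e_j}.)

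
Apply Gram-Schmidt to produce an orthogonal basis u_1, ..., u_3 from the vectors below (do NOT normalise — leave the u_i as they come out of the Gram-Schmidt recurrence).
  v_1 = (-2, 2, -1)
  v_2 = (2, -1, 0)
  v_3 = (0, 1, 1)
Orthogonal basis:
  u_1 = (-2, 2, -1)
  u_2 = (2/3, 1/3, -2/3)
  u_3 = (4/9, 8/9, 8/9)

Apply the Gram-Schmidt recurrence
  u_1 = v_1
  u_i = v_i − Σ_{j<i} ((v_i · u_j) / (u_j · u_j)) · u_j.

Step by step this gives:
  u_1 = (-2, 2, -1)
  u_2 = (2/3, 1/3, -2/3)
  u_3 = (4/9, 8/9, 8/9)

Orthogonality check:
  u_2 · u_1 = 0 (should be 0)
  u_3 · u_1 = 0 (should be 0)
  u_3 · u_2 = 0 (should be 0)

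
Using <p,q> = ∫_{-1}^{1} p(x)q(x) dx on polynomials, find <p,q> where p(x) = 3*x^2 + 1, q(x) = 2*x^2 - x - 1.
<p,q> = -4/15

Expand the product: p(x)·q(x) = 6*x^4 - 3*x^3 - x^2 - x - 1.
∫_{-1}^{1} of each monomial x^k gives [2/(k+1) if k even, 0 if k odd]. Integrating term-by-term (or equivalently evaluating the antiderivative F(x) = 6*x^5/5 - 3*x^4/4 - x^3/3 - x^2/2 - x at the endpoints):
  F(1) − F(−1) = -83/60 − (-67/60) = -4/15.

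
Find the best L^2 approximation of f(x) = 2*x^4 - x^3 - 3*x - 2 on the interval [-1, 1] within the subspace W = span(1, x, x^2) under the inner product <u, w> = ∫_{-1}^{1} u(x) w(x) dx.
g(x) = 12*x^2/7 - 18*x/5 - 76/35

The best approximation g ∈ W is the orthogonal projection of f onto W. Writing g = a_0 + a_1 x + a_2 x^2, the coefficients solve the normal equations G · a = b where
  G_{ij} = <φ_i, φ_j> and b_i = <f, φ_i>, with φ_0 = 1, φ_1 = x, φ_2 = x^2.
G =
  [2, 0, 2/3]
  [0, 2/3, 0]
  [2/3, 0, 2/5],
b = (-16/5, -12/5, -16/21).
Solving gives a_0 = -76/35, a_1 = -18/5, a_2 = 12/7, so
  g(x) = 12*x^2/7 - 18*x/5 - 76/35.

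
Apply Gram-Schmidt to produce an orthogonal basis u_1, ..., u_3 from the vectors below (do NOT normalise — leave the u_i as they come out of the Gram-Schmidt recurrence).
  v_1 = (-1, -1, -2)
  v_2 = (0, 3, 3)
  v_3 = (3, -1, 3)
Orthogonal basis:
  u_1 = (-1, -1, -2)
  u_2 = (-3/2, 3/2, 0)
  u_3 = (-1/3, -1/3, 1/3)

Apply the Gram-Schmidt recurrence
  u_1 = v_1
  u_i = v_i − Σ_{j<i} ((v_i · u_j) / (u_j · u_j)) · u_j.

Step by step this gives:
  u_1 = (-1, -1, -2)
  u_2 = (-3/2, 3/2, 0)
  u_3 = (-1/3, -1/3, 1/3)

Orthogonality check:
  u_2 · u_1 = 0 (should be 0)
  u_3 · u_1 = 0 (should be 0)
  u_3 · u_2 = 0 (should be 0)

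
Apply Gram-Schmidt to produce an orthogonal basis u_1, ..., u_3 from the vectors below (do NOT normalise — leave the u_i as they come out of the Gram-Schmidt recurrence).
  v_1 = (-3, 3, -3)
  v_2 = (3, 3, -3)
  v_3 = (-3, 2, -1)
Orthogonal basis:
  u_1 = (-3, 3, -3)
  u_2 = (4, 2, -2)
  u_3 = (0, 1/2, 1/2)

Apply the Gram-Schmidt recurrence
  u_1 = v_1
  u_i = v_i − Σ_{j<i} ((v_i · u_j) / (u_j · u_j)) · u_j.

Step by step this gives:
  u_1 = (-3, 3, -3)
  u_2 = (4, 2, -2)
  u_3 = (0, 1/2, 1/2)

Orthogonality check:
  u_2 · u_1 = 0 (should be 0)
  u_3 · u_1 = 0 (should be 0)
  u_3 · u_2 = 0 (should be 0)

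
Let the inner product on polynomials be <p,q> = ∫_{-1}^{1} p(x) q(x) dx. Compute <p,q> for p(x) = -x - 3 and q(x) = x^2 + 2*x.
<p,q> = -10/3

Expand the product: p(x)·q(x) = -x^3 - 5*x^2 - 6*x.
∫_{-1}^{1} of each monomial x^k gives [2/(k+1) if k even, 0 if k odd]. Integrating term-by-term (or equivalently evaluating the antiderivative F(x) = -x^4/4 - 5*x^3/3 - 3*x^2 at the endpoints):
  F(1) − F(−1) = -59/12 − (-19/12) = -10/3.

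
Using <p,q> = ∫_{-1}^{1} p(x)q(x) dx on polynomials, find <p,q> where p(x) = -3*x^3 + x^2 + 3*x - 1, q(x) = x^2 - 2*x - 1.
<p,q> = -8/15

Expand the product: p(x)·q(x) = -3*x^5 + 7*x^4 + 4*x^3 - 8*x^2 - x + 1.
∫_{-1}^{1} of each monomial x^k gives [2/(k+1) if k even, 0 if k odd]. Integrating term-by-term (or equivalently evaluating the antiderivative F(x) = -x^6/2 + 7*x^5/5 + x^4 - 8*x^3/3 - x^2/2 + x at the endpoints):
  F(1) − F(−1) = -4/15 − (4/15) = -8/15.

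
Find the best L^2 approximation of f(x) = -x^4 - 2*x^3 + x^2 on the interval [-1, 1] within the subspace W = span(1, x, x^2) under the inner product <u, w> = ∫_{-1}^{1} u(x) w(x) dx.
g(x) = x^2/7 - 6*x/5 + 3/35

The best approximation g ∈ W is the orthogonal projection of f onto W. Writing g = a_0 + a_1 x + a_2 x^2, the coefficients solve the normal equations G · a = b where
  G_{ij} = <φ_i, φ_j> and b_i = <f, φ_i>, with φ_0 = 1, φ_1 = x, φ_2 = x^2.
G =
  [2, 0, 2/3]
  [0, 2/3, 0]
  [2/3, 0, 2/5],
b = (4/15, -4/5, 4/35).
Solving gives a_0 = 3/35, a_1 = -6/5, a_2 = 1/7, so
  g(x) = x^2/7 - 6*x/5 + 3/35.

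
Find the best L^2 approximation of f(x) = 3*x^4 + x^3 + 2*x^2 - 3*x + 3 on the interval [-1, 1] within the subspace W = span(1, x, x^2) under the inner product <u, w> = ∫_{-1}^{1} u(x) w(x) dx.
g(x) = 32*x^2/7 - 12*x/5 + 96/35

The best approximation g ∈ W is the orthogonal projection of f onto W. Writing g = a_0 + a_1 x + a_2 x^2, the coefficients solve the normal equations G · a = b where
  G_{ij} = <φ_i, φ_j> and b_i = <f, φ_i>, with φ_0 = 1, φ_1 = x, φ_2 = x^2.
G =
  [2, 0, 2/3]
  [0, 2/3, 0]
  [2/3, 0, 2/5],
b = (128/15, -8/5, 128/35).
Solving gives a_0 = 96/35, a_1 = -12/5, a_2 = 32/7, so
  g(x) = 32*x^2/7 - 12*x/5 + 96/35.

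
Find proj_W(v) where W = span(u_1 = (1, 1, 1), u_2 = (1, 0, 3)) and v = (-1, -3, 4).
proj_W(v) = (-11/14, -22/7, 55/14)

Set up U = [u_1 | ... | u_2] ∈ R^(3×2). The projector onto W = col(U) is P = U (U^T U)^(-1) U^T.
Compute U^T U =
  [3, 4]
  [4, 10],
and U^T v = (0, 11).
Solve U^T U · c = U^T v for the coefficients: c = (-22/7, 33/14). The projection is proj_W(v) = U c.
Check: (v - proj_W(v)) · u_1 = 0  (should be 0).
Check: (v - proj_W(v)) · u_2 = 0  (should be 0).
Result: proj_W(v) = (-11/14, -22/7, 55/14).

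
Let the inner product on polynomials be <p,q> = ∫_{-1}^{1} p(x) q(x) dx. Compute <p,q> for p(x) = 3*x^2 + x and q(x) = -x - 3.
<p,q> = -20/3

Expand the product: p(x)·q(x) = -3*x^3 - 10*x^2 - 3*x.
∫_{-1}^{1} of each monomial x^k gives [2/(k+1) if k even, 0 if k odd]. Integrating term-by-term (or equivalently evaluating the antiderivative F(x) = -3*x^4/4 - 10*x^3/3 - 3*x^2/2 at the endpoints):
  F(1) − F(−1) = -67/12 − (13/12) = -20/3.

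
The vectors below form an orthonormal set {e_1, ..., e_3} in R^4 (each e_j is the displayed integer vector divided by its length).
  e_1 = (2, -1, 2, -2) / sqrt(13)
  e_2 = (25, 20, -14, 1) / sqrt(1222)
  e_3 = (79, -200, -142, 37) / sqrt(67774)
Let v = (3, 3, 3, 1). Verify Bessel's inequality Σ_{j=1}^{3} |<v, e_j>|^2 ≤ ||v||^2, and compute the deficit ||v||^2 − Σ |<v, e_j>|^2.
Σ |<v, e_j>|^2 = 125*2**(258/295)*3**(211/295)*5**(73/295)*7**(217/295)/162; ||v||^2 = 28; deficit = 6241/721

Write each e_j = u_j / sqrt(<u_j, u_j>) where u_j is the displayed integer vector. Then <v, e_j> = <v, u_j> / sqrt(<u_j, u_j>), so |<v, e_j>|^2 = <v, u_j>^2 / <u_j, u_j>.
Coefficients: <v, e_1> = 7/sqrt(13), <v, e_2> = 94/sqrt(1222), <v, e_3> = -752/sqrt(67774).
Square and sum: Σ |<v, e_j>|^2 = 125*2**(258/295)*3**(211/295)*5**(73/295)*7**(217/295)/162.
Compute ||v||^2 = v·v = 28.
Deficit = 28 − 125*2**(258/295)*3**(211/295)*5**(73/295)*7**(217/295)/162 = 6241/721 ≥ 0, confirming Bessel's inequality. (The deficit equals ||v − Σ <v,e_j> e_j||^2, the squared distance from v to span{e_j}.)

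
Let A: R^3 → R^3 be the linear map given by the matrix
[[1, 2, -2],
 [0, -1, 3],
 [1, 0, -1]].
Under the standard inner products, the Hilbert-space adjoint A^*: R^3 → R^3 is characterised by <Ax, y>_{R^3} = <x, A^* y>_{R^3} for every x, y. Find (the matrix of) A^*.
A^* = A^T =
[[1, 0, 1],
 [2, -1, 0],
 [-2, 3, -1]]

For real matrices with standard dot products, the defining identity <Ax, y> = <x, A^* y> gives (Ax)^T y = x^T (A^*) y, i.e. x^T A^T y = x^T (A^*) y. Since this holds for all x, y, we must have A^* = A^T. Therefore
A^* =
[[1, 0, 1],
 [2, -1, 0],
 [-2, 3, -1]].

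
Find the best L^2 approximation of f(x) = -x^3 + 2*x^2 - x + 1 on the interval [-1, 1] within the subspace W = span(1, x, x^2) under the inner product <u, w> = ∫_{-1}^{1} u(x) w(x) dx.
g(x) = 2*x^2 - 8*x/5 + 1

The best approximation g ∈ W is the orthogonal projection of f onto W. Writing g = a_0 + a_1 x + a_2 x^2, the coefficients solve the normal equations G · a = b where
  G_{ij} = <φ_i, φ_j> and b_i = <f, φ_i>, with φ_0 = 1, φ_1 = x, φ_2 = x^2.
G =
  [2, 0, 2/3]
  [0, 2/3, 0]
  [2/3, 0, 2/5],
b = (10/3, -16/15, 22/15).
Solving gives a_0 = 1, a_1 = -8/5, a_2 = 2, so
  g(x) = 2*x^2 - 8*x/5 + 1.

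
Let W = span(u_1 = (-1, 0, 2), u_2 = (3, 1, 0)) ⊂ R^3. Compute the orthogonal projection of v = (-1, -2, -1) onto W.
proj_W(v) = (-59/41, -28/41, -50/41)

Set up U = [u_1 | ... | u_2] ∈ R^(3×2). The projector onto W = col(U) is P = U (U^T U)^(-1) U^T.
Compute U^T U =
  [5, -3]
  [-3, 10],
and U^T v = (-1, -5).
Solve U^T U · c = U^T v for the coefficients: c = (-25/41, -28/41). The projection is proj_W(v) = U c.
Check: (v - proj_W(v)) · u_1 = 0  (should be 0).
Check: (v - proj_W(v)) · u_2 = 0  (should be 0).
Result: proj_W(v) = (-59/41, -28/41, -50/41).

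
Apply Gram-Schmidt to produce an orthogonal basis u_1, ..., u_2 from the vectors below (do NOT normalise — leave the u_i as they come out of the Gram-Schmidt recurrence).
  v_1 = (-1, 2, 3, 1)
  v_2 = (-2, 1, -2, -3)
Orthogonal basis:
  u_1 = (-1, 2, 3, 1)
  u_2 = (-7/3, 5/3, -1, -8/3)

Apply the Gram-Schmidt recurrence
  u_1 = v_1
  u_i = v_i − Σ_{j<i} ((v_i · u_j) / (u_j · u_j)) · u_j.

Step by step this gives:
  u_1 = (-1, 2, 3, 1)
  u_2 = (-7/3, 5/3, -1, -8/3)

Orthogonality check:
  u_2 · u_1 = 0 (should be 0)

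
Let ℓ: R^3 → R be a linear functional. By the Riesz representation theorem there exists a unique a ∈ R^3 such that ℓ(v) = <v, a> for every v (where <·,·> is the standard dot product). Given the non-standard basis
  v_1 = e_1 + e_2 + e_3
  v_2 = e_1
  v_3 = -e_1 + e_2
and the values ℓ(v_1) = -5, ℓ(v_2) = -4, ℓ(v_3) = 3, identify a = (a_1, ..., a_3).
a = (-4, -1, 0)

Write a = (a_1, ..., a_3) in the standard basis. For each basis vector v_i, ℓ(v_i) = <v_i, a> is a linear equation in the a_j's. Collect the n equations into a matrix system V a = ℓ, where row i of V is v_i (expressed in the standard basis). Since V is invertible (lower-triangular with 1s on the diagonal, up to permutation), solve by back-substitution:
  V =
[[1, 1, 1],
 [1, 0, 0],
 [-1, 1, 0]]
  V a = (-5, -4, 3)
Solving gives a = (-4, -1, 0).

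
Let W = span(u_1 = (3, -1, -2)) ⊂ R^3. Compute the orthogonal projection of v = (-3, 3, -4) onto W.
proj_W(v) = (-6/7, 2/7, 4/7)

Set up U = [u_1 | ... | u_1] ∈ R^(3×1). The projector onto W = col(U) is P = U (U^T U)^(-1) U^T.
Compute U^T U =
  [14],
and U^T v = (-4).
Solve U^T U · c = U^T v for the coefficients: c = (-2/7). The projection is proj_W(v) = U c.
Check: (v - proj_W(v)) · u_1 = 0  (should be 0).
Result: proj_W(v) = (-6/7, 2/7, 4/7).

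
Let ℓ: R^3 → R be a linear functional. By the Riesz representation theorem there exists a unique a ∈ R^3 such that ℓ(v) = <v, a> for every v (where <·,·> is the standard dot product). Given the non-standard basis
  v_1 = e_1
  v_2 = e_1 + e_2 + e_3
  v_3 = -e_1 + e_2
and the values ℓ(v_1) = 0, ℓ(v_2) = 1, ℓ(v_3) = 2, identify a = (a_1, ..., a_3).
a = (0, 2, -1)

Write a = (a_1, ..., a_3) in the standard basis. For each basis vector v_i, ℓ(v_i) = <v_i, a> is a linear equation in the a_j's. Collect the n equations into a matrix system V a = ℓ, where row i of V is v_i (expressed in the standard basis). Since V is invertible (lower-triangular with 1s on the diagonal, up to permutation), solve by back-substitution:
  V =
[[1, 0, 0],
 [1, 1, 1],
 [-1, 1, 0]]
  V a = (0, 1, 2)
Solving gives a = (0, 2, -1).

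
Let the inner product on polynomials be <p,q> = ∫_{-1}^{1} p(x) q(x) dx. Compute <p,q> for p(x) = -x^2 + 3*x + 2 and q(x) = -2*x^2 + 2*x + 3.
<p,q> = 182/15

Expand the product: p(x)·q(x) = 2*x^4 - 8*x^3 - x^2 + 13*x + 6.
∫_{-1}^{1} of each monomial x^k gives [2/(k+1) if k even, 0 if k odd]. Integrating term-by-term (or equivalently evaluating the antiderivative F(x) = 2*x^5/5 - 2*x^4 - x^3/3 + 13*x^2/2 + 6*x at the endpoints):
  F(1) − F(−1) = 317/30 − (-47/30) = 182/15.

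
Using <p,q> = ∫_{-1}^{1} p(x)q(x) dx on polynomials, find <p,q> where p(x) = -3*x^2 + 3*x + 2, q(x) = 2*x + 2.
<p,q> = 8

Expand the product: p(x)·q(x) = -6*x^3 + 10*x + 4.
∫_{-1}^{1} of each monomial x^k gives [2/(k+1) if k even, 0 if k odd]. Integrating term-by-term (or equivalently evaluating the antiderivative F(x) = -3*x^4/2 + 5*x^2 + 4*x at the endpoints):
  F(1) − F(−1) = 15/2 − (-1/2) = 8.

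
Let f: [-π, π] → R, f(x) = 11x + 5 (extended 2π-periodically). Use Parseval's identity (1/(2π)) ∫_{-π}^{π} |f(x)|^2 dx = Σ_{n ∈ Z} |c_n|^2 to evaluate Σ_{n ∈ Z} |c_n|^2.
Σ |c_n|^2 = 121π^2/3 + 25

Expand and integrate term by term over [-π, π]:
  ∫ (11x)^2 dx = 121·(2π^3/3); ∫ 2·11·(5)·x dx = 0 (odd integrand); ∫ 5^2 dx = 25·2π.
So (1/(2π)) ∫_{-π}^{π} (11x + 5)^2 dx = 121π^2/3 + 25 = 121π^2/3 + 25.
Parseval ⇒ Σ |c_n|^2 = 121π^2/3 + 25.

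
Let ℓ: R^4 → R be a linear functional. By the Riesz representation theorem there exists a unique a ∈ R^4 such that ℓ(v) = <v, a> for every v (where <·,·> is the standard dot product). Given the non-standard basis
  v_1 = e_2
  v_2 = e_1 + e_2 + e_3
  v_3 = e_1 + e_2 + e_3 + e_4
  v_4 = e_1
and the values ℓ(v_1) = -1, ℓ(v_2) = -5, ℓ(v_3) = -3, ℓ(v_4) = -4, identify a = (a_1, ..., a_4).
a = (-4, -1, 0, 2)

Write a = (a_1, ..., a_4) in the standard basis. For each basis vector v_i, ℓ(v_i) = <v_i, a> is a linear equation in the a_j's. Collect the n equations into a matrix system V a = ℓ, where row i of V is v_i (expressed in the standard basis). Since V is invertible (lower-triangular with 1s on the diagonal, up to permutation), solve by back-substitution:
  V =
[[0, 1, 0, 0],
 [1, 1, 1, 0],
 [1, 1, 1, 1],
 [1, 0, 0, 0]]
  V a = (-1, -5, -3, -4)
Solving gives a = (-4, -1, 0, 2).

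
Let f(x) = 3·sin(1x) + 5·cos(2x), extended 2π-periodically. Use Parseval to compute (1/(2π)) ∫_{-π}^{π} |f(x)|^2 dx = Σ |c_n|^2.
Σ |c_n|^2 = 17

Expand |f|^2 and use orthogonality of {sin(nx), cos(mx)} on [-π, π]:
  ∫_{-π}^{π} sin(nx)^2 dx = π, ∫ cos(mx)^2 dx = π, and cross terms integrate to 0.
So ∫_{-π}^{π} f(x)^2 dx = 3^2 · π + 5^2 · π = (9 + 25)π.
Divide by 2π: (9 + 25)/2 = 17.
By Parseval, this equals Σ |c_n|^2.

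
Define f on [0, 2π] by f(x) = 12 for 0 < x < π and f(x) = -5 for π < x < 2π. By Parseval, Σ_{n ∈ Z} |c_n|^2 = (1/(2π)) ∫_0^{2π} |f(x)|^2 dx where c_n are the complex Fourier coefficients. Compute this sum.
Σ |c_n|^2 = 169/2

Parseval equates the L^2 energy of f (normalised by 1/(2π)) with the ℓ^2 sum of its Fourier coefficients: (1/(2π)) ∫_0^{2π} |f|^2 = Σ |c_n|^2.
Compute the left side: (1/(2π)) [∫_0^π 12^2 dx + ∫_π^{2π} (-5)^2 dx] = (1/(2π)) · (144π + 25π) = (144 + 25)/2 = 169/2.
So Σ_{n ∈ Z} |c_n|^2 = 169/2.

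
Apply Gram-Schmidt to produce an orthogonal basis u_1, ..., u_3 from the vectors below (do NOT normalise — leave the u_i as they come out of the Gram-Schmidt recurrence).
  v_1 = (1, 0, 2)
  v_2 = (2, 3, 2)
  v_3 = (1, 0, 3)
Orthogonal basis:
  u_1 = (1, 0, 2)
  u_2 = (4/5, 3, -2/5)
  u_3 = (-18/49, 6/49, 9/49)

Apply the Gram-Schmidt recurrence
  u_1 = v_1
  u_i = v_i − Σ_{j<i} ((v_i · u_j) / (u_j · u_j)) · u_j.

Step by step this gives:
  u_1 = (1, 0, 2)
  u_2 = (4/5, 3, -2/5)
  u_3 = (-18/49, 6/49, 9/49)

Orthogonality check:
  u_2 · u_1 = 0 (should be 0)
  u_3 · u_1 = 0 (should be 0)
  u_3 · u_2 = 0 (should be 0)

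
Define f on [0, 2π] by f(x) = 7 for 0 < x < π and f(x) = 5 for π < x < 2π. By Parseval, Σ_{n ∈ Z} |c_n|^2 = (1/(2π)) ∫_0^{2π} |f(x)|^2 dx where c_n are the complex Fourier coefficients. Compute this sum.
Σ |c_n|^2 = 37

Parseval equates the L^2 energy of f (normalised by 1/(2π)) with the ℓ^2 sum of its Fourier coefficients: (1/(2π)) ∫_0^{2π} |f|^2 = Σ |c_n|^2.
Compute the left side: (1/(2π)) [∫_0^π 7^2 dx + ∫_π^{2π} 5^2 dx] = (1/(2π)) · (49π + 25π) = (49 + 25)/2 = 37.
So Σ_{n ∈ Z} |c_n|^2 = 37.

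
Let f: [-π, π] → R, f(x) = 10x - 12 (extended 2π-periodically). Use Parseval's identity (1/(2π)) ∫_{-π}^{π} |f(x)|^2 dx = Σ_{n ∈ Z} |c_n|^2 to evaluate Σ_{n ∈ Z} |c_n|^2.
Σ |c_n|^2 = 100π^2/3 + 144

Expand and integrate term by term over [-π, π]:
  ∫ (10x)^2 dx = 100·(2π^3/3); ∫ 2·10·(-12)·x dx = 0 (odd integrand); ∫ (-12)^2 dx = 144·2π.
So (1/(2π)) ∫_{-π}^{π} (10x - 12)^2 dx = 100π^2/3 + 144 = 100π^2/3 + 144.
Parseval ⇒ Σ |c_n|^2 = 100π^2/3 + 144.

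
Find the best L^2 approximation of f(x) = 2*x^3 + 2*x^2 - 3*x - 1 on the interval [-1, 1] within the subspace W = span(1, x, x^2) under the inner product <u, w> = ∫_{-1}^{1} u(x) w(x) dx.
g(x) = 2*x^2 - 9*x/5 - 1

The best approximation g ∈ W is the orthogonal projection of f onto W. Writing g = a_0 + a_1 x + a_2 x^2, the coefficients solve the normal equations G · a = b where
  G_{ij} = <φ_i, φ_j> and b_i = <f, φ_i>, with φ_0 = 1, φ_1 = x, φ_2 = x^2.
G =
  [2, 0, 2/3]
  [0, 2/3, 0]
  [2/3, 0, 2/5],
b = (-2/3, -6/5, 2/15).
Solving gives a_0 = -1, a_1 = -9/5, a_2 = 2, so
  g(x) = 2*x^2 - 9*x/5 - 1.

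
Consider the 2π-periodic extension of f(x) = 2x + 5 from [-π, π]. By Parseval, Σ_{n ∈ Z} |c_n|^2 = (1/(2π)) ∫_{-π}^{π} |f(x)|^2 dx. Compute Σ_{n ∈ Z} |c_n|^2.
Σ |c_n|^2 = 4π^2/3 + 25

Expand and integrate term by term over [-π, π]:
  ∫ (2x)^2 dx = 4·(2π^3/3); ∫ 2·2·(5)·x dx = 0 (odd integrand); ∫ 5^2 dx = 25·2π.
So (1/(2π)) ∫_{-π}^{π} (2x + 5)^2 dx = 4π^2/3 + 25 = 4π^2/3 + 25.
Parseval ⇒ Σ |c_n|^2 = 4π^2/3 + 25.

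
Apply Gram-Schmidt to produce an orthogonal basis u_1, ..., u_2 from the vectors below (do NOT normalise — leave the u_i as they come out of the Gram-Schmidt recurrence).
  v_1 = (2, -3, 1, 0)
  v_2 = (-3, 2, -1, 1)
Orthogonal basis:
  u_1 = (2, -3, 1, 0)
  u_2 = (-8/7, -11/14, -1/14, 1)

Apply the Gram-Schmidt recurrence
  u_1 = v_1
  u_i = v_i − Σ_{j<i} ((v_i · u_j) / (u_j · u_j)) · u_j.

Step by step this gives:
  u_1 = (2, -3, 1, 0)
  u_2 = (-8/7, -11/14, -1/14, 1)

Orthogonality check:
  u_2 · u_1 = 0 (should be 0)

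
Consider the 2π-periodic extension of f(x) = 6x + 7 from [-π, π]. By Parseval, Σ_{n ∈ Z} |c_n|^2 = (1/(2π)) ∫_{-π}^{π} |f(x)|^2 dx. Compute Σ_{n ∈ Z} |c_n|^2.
Σ |c_n|^2 = 12π^2 + 49

Expand and integrate term by term over [-π, π]:
  ∫ (6x)^2 dx = 36·(2π^3/3); ∫ 2·6·(7)·x dx = 0 (odd integrand); ∫ 7^2 dx = 49·2π.
So (1/(2π)) ∫_{-π}^{π} (6x + 7)^2 dx = 36π^2/3 + 49 = 12π^2 + 49.
Parseval ⇒ Σ |c_n|^2 = 12π^2 + 49.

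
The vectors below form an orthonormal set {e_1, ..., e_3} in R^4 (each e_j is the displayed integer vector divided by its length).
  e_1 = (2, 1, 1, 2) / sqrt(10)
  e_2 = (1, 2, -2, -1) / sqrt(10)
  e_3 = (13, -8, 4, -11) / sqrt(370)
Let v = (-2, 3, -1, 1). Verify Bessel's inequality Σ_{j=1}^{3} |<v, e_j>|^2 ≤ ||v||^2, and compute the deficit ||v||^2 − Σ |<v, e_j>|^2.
Σ |<v, e_j>|^2 = 515/37; ||v||^2 = 15; deficit = 40/37

Write each e_j = u_j / sqrt(<u_j, u_j>) where u_j is the displayed integer vector. Then <v, e_j> = <v, u_j> / sqrt(<u_j, u_j>), so |<v, e_j>|^2 = <v, u_j>^2 / <u_j, u_j>.
Coefficients: <v, e_1> = 0/sqrt(10), <v, e_2> = 5/sqrt(10), <v, e_3> = -65/sqrt(370).
Square and sum: Σ |<v, e_j>|^2 = 515/37.
Compute ||v||^2 = v·v = 15.
Deficit = 15 − 515/37 = 40/37 ≥ 0, confirming Bessel's inequality. (The deficit equals ||v − Σ <v,e_j> e_j||^2, the squared distance from v to span{e_j}.)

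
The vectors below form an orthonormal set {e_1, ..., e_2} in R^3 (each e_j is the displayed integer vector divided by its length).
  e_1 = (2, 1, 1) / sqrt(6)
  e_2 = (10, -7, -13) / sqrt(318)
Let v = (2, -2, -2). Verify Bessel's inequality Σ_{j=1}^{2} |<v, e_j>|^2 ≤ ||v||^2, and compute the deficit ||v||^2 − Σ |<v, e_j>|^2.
Σ |<v, e_j>|^2 = 600/53; ||v||^2 = 12; deficit = 36/53

Write each e_j = u_j / sqrt(<u_j, u_j>) where u_j is the displayed integer vector. Then <v, e_j> = <v, u_j> / sqrt(<u_j, u_j>), so |<v, e_j>|^2 = <v, u_j>^2 / <u_j, u_j>.
Coefficients: <v, e_1> = 0/sqrt(6), <v, e_2> = 60/sqrt(318).
Square and sum: Σ |<v, e_j>|^2 = 600/53.
Compute ||v||^2 = v·v = 12.
Deficit = 12 − 600/53 = 36/53 ≥ 0, confirming Bessel's inequality. (The deficit equals ||v − Σ <v,e_j> e_j||^2, the squared distance from v to span{e_j}.)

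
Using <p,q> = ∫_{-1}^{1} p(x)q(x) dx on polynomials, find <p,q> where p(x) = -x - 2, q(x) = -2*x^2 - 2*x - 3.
<p,q> = 16

Expand the product: p(x)·q(x) = 2*x^3 + 6*x^2 + 7*x + 6.
∫_{-1}^{1} of each monomial x^k gives [2/(k+1) if k even, 0 if k odd]. Integrating term-by-term (or equivalently evaluating the antiderivative F(x) = x^4/2 + 2*x^3 + 7*x^2/2 + 6*x at the endpoints):
  F(1) − F(−1) = 12 − (-4) = 16.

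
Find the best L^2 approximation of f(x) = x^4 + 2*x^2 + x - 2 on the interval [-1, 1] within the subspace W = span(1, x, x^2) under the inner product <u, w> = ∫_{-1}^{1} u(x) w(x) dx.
g(x) = 20*x^2/7 + x - 73/35

The best approximation g ∈ W is the orthogonal projection of f onto W. Writing g = a_0 + a_1 x + a_2 x^2, the coefficients solve the normal equations G · a = b where
  G_{ij} = <φ_i, φ_j> and b_i = <f, φ_i>, with φ_0 = 1, φ_1 = x, φ_2 = x^2.
G =
  [2, 0, 2/3]
  [0, 2/3, 0]
  [2/3, 0, 2/5],
b = (-34/15, 2/3, -26/105).
Solving gives a_0 = -73/35, a_1 = 1, a_2 = 20/7, so
  g(x) = 20*x^2/7 + x - 73/35.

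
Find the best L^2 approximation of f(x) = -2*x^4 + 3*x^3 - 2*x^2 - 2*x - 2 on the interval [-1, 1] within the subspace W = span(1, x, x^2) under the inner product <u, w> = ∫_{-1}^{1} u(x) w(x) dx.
g(x) = -26*x^2/7 - x/5 - 64/35

The best approximation g ∈ W is the orthogonal projection of f onto W. Writing g = a_0 + a_1 x + a_2 x^2, the coefficients solve the normal equations G · a = b where
  G_{ij} = <φ_i, φ_j> and b_i = <f, φ_i>, with φ_0 = 1, φ_1 = x, φ_2 = x^2.
G =
  [2, 0, 2/3]
  [0, 2/3, 0]
  [2/3, 0, 2/5],
b = (-92/15, -2/15, -284/105).
Solving gives a_0 = -64/35, a_1 = -1/5, a_2 = -26/7, so
  g(x) = -26*x^2/7 - x/5 - 64/35.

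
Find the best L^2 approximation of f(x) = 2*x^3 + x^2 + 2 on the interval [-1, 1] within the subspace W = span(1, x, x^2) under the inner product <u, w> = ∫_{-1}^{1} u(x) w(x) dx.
g(x) = x^2 + 6*x/5 + 2

The best approximation g ∈ W is the orthogonal projection of f onto W. Writing g = a_0 + a_1 x + a_2 x^2, the coefficients solve the normal equations G · a = b where
  G_{ij} = <φ_i, φ_j> and b_i = <f, φ_i>, with φ_0 = 1, φ_1 = x, φ_2 = x^2.
G =
  [2, 0, 2/3]
  [0, 2/3, 0]
  [2/3, 0, 2/5],
b = (14/3, 4/5, 26/15).
Solving gives a_0 = 2, a_1 = 6/5, a_2 = 1, so
  g(x) = x^2 + 6*x/5 + 2.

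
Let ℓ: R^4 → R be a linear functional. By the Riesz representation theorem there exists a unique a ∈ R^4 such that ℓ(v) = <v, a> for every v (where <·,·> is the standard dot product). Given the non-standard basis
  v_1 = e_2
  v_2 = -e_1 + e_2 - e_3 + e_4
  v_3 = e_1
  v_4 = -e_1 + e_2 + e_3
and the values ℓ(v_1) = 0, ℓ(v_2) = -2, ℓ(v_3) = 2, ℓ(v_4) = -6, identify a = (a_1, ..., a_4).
a = (2, 0, -4, -4)

Write a = (a_1, ..., a_4) in the standard basis. For each basis vector v_i, ℓ(v_i) = <v_i, a> is a linear equation in the a_j's. Collect the n equations into a matrix system V a = ℓ, where row i of V is v_i (expressed in the standard basis). Since V is invertible (lower-triangular with 1s on the diagonal, up to permutation), solve by back-substitution:
  V =
[[0, 1, 0, 0],
 [-1, 1, -1, 1],
 [1, 0, 0, 0],
 [-1, 1, 1, 0]]
  V a = (0, -2, 2, -6)
Solving gives a = (2, 0, -4, -4).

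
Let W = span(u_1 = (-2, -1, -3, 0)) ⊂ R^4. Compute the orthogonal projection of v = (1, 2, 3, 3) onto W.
proj_W(v) = (13/7, 13/14, 39/14, 0)

Set up U = [u_1 | ... | u_1] ∈ R^(4×1). The projector onto W = col(U) is P = U (U^T U)^(-1) U^T.
Compute U^T U =
  [14],
and U^T v = (-13).
Solve U^T U · c = U^T v for the coefficients: c = (-13/14). The projection is proj_W(v) = U c.
Check: (v - proj_W(v)) · u_1 = 0  (should be 0).
Result: proj_W(v) = (13/7, 13/14, 39/14, 0).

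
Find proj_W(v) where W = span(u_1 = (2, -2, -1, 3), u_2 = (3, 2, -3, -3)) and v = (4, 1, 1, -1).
proj_W(v) = (508/271, 142/271, -449/271, -213/271)

Set up U = [u_1 | ... | u_2] ∈ R^(4×2). The projector onto W = col(U) is P = U (U^T U)^(-1) U^T.
Compute U^T U =
  [18, -4]
  [-4, 31],
and U^T v = (2, 14).
Solve U^T U · c = U^T v for the coefficients: c = (59/271, 130/271). The projection is proj_W(v) = U c.
Check: (v - proj_W(v)) · u_1 = 0  (should be 0).
Check: (v - proj_W(v)) · u_2 = 0  (should be 0).
Result: proj_W(v) = (508/271, 142/271, -449/271, -213/271).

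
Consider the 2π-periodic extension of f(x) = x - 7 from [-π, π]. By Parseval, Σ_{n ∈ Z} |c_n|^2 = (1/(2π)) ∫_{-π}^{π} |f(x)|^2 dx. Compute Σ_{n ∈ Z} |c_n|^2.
Σ |c_n|^2 = π^2/3 + 49

Expand and integrate term by term over [-π, π]:
  ∫ (x)^2 dx = 1·(2π^3/3); ∫ 2·1·(-7)·x dx = 0 (odd integrand); ∫ (-7)^2 dx = 49·2π.
So (1/(2π)) ∫_{-π}^{π} (x - 7)^2 dx = 1π^2/3 + 49 = π^2/3 + 49.
Parseval ⇒ Σ |c_n|^2 = π^2/3 + 49.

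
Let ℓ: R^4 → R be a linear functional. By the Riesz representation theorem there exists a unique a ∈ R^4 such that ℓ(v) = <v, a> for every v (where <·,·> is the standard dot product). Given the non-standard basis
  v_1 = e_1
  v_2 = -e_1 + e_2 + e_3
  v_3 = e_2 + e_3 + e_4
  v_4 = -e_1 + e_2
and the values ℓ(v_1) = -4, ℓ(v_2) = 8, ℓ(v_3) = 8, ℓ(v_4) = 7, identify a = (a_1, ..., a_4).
a = (-4, 3, 1, 4)

Write a = (a_1, ..., a_4) in the standard basis. For each basis vector v_i, ℓ(v_i) = <v_i, a> is a linear equation in the a_j's. Collect the n equations into a matrix system V a = ℓ, where row i of V is v_i (expressed in the standard basis). Since V is invertible (lower-triangular with 1s on the diagonal, up to permutation), solve by back-substitution:
  V =
[[1, 0, 0, 0],
 [-1, 1, 1, 0],
 [0, 1, 1, 1],
 [-1, 1, 0, 0]]
  V a = (-4, 8, 8, 7)
Solving gives a = (-4, 3, 1, 4).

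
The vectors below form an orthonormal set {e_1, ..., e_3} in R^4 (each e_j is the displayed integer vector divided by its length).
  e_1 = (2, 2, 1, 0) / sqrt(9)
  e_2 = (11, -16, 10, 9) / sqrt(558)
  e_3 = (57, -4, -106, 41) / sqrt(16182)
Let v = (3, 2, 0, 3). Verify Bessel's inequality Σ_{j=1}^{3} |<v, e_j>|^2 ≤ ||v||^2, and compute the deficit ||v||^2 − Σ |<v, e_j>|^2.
Σ |<v, e_j>|^2 = 4586/261; ||v||^2 = 22; deficit = 1156/261

Write each e_j = u_j / sqrt(<u_j, u_j>) where u_j is the displayed integer vector. Then <v, e_j> = <v, u_j> / sqrt(<u_j, u_j>), so |<v, e_j>|^2 = <v, u_j>^2 / <u_j, u_j>.
Coefficients: <v, e_1> = 10/sqrt(9), <v, e_2> = 28/sqrt(558), <v, e_3> = 286/sqrt(16182).
Square and sum: Σ |<v, e_j>|^2 = 4586/261.
Compute ||v||^2 = v·v = 22.
Deficit = 22 − 4586/261 = 1156/261 ≥ 0, confirming Bessel's inequality. (The deficit equals ||v − Σ <v,e_j> e_j||^2, the squared distance from v to span{e_j}.)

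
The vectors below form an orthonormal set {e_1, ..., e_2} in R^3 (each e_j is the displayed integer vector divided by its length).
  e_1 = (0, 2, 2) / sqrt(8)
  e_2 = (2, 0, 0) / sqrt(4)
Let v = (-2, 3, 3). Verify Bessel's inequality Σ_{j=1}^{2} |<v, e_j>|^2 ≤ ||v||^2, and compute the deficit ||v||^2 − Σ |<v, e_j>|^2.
Σ |<v, e_j>|^2 = 22; ||v||^2 = 22; deficit = 0

Write each e_j = u_j / sqrt(<u_j, u_j>) where u_j is the displayed integer vector. Then <v, e_j> = <v, u_j> / sqrt(<u_j, u_j>), so |<v, e_j>|^2 = <v, u_j>^2 / <u_j, u_j>.
Coefficients: <v, e_1> = 12/sqrt(8), <v, e_2> = -4/sqrt(4).
Square and sum: Σ |<v, e_j>|^2 = 22.
Compute ||v||^2 = v·v = 22.
Deficit = 22 − 22 = 0 ≥ 0, confirming Bessel's inequality. (The deficit equals ||v − Σ <v,e_j> e_j||^2, the squared distance from v to span{e_j}.)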